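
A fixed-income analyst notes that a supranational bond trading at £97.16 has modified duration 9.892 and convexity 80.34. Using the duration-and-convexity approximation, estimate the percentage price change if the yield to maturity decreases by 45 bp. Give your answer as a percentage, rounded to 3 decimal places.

+4.533%

Duration effect: -D_mod·Δy = -9.892 × (-0.0045) = +0.044514
Convexity effect: ½·C·(Δy)² = 0.5 × 80.34 × (-0.0045)² = +0.0008134425
ΔP/P ≈ +0.044514 + 0.0008134425 = +0.0453274425
= +4.53274425%.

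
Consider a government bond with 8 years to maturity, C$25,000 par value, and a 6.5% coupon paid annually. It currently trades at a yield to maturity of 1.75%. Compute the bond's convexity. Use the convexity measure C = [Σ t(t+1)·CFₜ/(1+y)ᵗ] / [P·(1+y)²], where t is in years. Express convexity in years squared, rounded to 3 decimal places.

With y = 0.0175:
  t   CF        PV=CF/(1+0.0175)^t    t·PV        t(t+1)·PV
  1     1,625.00     1,597.0516     1,597.0516       3,194.1032
  2     1,625.00     1,569.5839     3,139.1678       9,417.5033
  3     1,625.00     1,542.5886     4,627.7657      18,511.0629
  4     1,625.00     1,516.0576     6,064.2303      30,321.1514
  5     1,625.00     1,489.9829     7,449.9144      44,699.4861
  6     1,625.00     1,464.3566     8,786.1398      61,502.9785
  7     1,625.00     1,439.1711    10,074.1979      80,593.5836
  8    26,625.00    23,174.7081   185,397.6651   1,668,578.9856
  Σ                 33,793.5004   227,136.1325   1,916,818.8547
P = 33,793.5004.
Convexity = Σ t(t+1)·PV / [P·(1+y)²] = 1,916,818.8547 / (33,793.5004 × 1.035306) = 54.78719.

54.787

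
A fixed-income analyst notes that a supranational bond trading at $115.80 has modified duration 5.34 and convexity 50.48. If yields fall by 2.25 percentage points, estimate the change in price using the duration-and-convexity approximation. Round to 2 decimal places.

Duration effect: -D_mod·Δy = -5.34 × (-0.0225) = +0.120150
Convexity effect: ½·C·(Δy)² = 0.5 × 50.48 × (-0.0225)² = +0.01277775
ΔP/P ≈ +0.120150 + 0.01277775 = +0.13292775
ΔP ≈ 115.80 × (+0.13292775) = +15.39303345.

+$15.39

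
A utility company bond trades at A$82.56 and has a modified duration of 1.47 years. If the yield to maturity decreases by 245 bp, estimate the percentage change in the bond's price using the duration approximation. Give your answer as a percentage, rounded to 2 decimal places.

+3.60%

Duration approximation: ΔP/P ≈ -D_mod · Δy = -1.47 × (-0.0245) = +0.036015.
As a percentage: +3.6015%.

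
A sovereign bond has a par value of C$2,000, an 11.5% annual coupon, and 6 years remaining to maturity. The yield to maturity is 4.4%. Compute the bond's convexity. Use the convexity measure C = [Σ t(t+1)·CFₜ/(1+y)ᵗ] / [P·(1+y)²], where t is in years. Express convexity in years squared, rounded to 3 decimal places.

28.819

With y = 0.044:
  t   CF        PV=CF/(1+0.044)^t    t·PV        t(t+1)·PV
  1       230.00       220.3065       220.3065         440.6130
  2       230.00       211.0216       422.0431       1,266.1294
  3       230.00       202.1279       606.3838       2,425.5352
  4       230.00       193.6091       774.4365       3,872.1827
  5       230.00       185.4494       927.2468       5,563.4808
  6     2,230.00     1,722.2725    10,333.6351      72,335.4457
  Σ                  2,734.7870    13,284.0519      85,903.3868
P = 2,734.7870.
Convexity = Σ t(t+1)·PV / [P·(1+y)²] = 85,903.3868 / (2,734.7870 × 1.089936) = 28.81946.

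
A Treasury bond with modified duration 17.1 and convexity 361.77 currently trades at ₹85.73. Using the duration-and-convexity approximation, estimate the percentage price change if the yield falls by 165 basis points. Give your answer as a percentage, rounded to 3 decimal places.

+33.140%

Duration effect: -D_mod·Δy = -17.1 × (-0.0165) = +0.282150
Convexity effect: ½·C·(Δy)² = 0.5 × 361.77 × (-0.0165)² = +0.04924594125
ΔP/P ≈ +0.282150 + 0.04924594125 = +0.33139594125
= +33.139594125%.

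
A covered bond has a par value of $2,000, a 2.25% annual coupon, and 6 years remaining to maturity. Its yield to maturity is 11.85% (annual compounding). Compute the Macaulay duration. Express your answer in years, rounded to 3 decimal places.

5.565 years

Periodic yield y = 0.1185. Discount each cash flow and weight by its year:
  t   CF        PV=CF/(1+0.1185)^t    t·PV
  1        45.00        40.2325        40.2325
  2        45.00        35.9700        71.9400
  3        45.00        32.1591        96.4774
  4        45.00        28.7520       115.0081
  5        45.00        25.7059       128.5294
  6     2,045.00     1,044.4253     6,266.5518
  Σ                  1,207.2448     6,718.7393
Price P = Σ PV = 1,207.2448.
Macaulay duration = Σ(t·PV) / P = 6,718.7393 / 1,207.2448 = 5.56535 years.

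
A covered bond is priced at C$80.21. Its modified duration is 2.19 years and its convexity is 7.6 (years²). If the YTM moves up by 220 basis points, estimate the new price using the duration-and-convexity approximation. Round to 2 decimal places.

Duration effect: -D_mod·Δy = -2.19 × (+0.022) = -0.048180
Convexity effect: ½·C·(Δy)² = 0.5 × 7.6 × (0.022)² = +0.0018392
ΔP/P ≈ -0.048180 + 0.0018392 = -0.0463408
New price ≈ 80.21 × (1 - 0.0463408) = 76.493004432.

C$76.49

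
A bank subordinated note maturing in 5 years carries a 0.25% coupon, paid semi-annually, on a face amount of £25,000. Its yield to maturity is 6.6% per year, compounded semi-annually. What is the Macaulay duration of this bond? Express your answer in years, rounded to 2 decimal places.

Periodic yield y = 0.033. Discount each cash flow and weight by its period:
  t   CF        PV=CF/(1+0.033)^t    t·PV
  1        31.25        30.2517        30.2517
  2        31.25        29.2853        58.5706
  3        31.25        28.3497        85.0492
  4        31.25        27.4441       109.7763
  5        31.25        26.5674       132.8368
  6        31.25        25.7186       154.3119
  7        31.25        24.8970       174.2793
  8        31.25        24.1017       192.8135
  9        31.25        23.3317       209.9857
  10   25,031.25    18,091.6977   180,916.9771
  Σ                 18,331.6450   182,064.8520
Price P = Σ PV = 18,331.6450.
Macaulay duration = Σ(t·PV) / P = 182,064.8520 / 18,331.6450 = 9.93172 half-year periods.
In years: 9.93172 / 2 = 4.96586 years.

4.97 years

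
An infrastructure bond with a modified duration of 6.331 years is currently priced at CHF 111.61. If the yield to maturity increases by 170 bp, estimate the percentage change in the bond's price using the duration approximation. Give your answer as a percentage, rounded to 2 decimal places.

Duration approximation: ΔP/P ≈ -D_mod · Δy = -6.331 × (+0.017) = -0.107627.
As a percentage: -10.7627%.

-10.76%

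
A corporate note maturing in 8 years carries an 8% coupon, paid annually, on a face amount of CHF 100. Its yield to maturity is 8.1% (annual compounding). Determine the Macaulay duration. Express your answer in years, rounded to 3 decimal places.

6.201 years

Periodic yield y = 0.081. Discount each cash flow and weight by its year:
  t   CF        PV=CF/(1+0.081)^t    t·PV
  1         8.00         7.4006         7.4006
  2         8.00         6.8460        13.6921
  3         8.00         6.3330        18.9991
  4         8.00         5.8585        23.4340
  5         8.00         5.4195        27.0976
  6         8.00         5.0134        30.0806
  7         8.00         4.6378        32.4645
  8       108.00        57.9186       463.3490
  Σ                     99.4275       616.5175
Price P = Σ PV = 99.4275.
Macaulay duration = Σ(t·PV) / P = 616.5175 / 99.4275 = 6.20067 years.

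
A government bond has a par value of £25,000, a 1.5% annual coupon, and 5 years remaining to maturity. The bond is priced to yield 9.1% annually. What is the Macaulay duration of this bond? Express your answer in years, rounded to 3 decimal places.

Periodic yield y = 0.091. Discount each cash flow and weight by its year:
  t   CF        PV=CF/(1+0.091)^t    t·PV
  1       375.00       343.7214       343.7214
  2       375.00       315.0517       630.1033
  3       375.00       288.7733       866.3199
  4       375.00       264.6868     1,058.7472
  5    25,375.00    16,416.5653    82,082.8264
  Σ                 17,628.7984    84,981.7181
Price P = Σ PV = 17,628.7984.
Macaulay duration = Σ(t·PV) / P = 84,981.7181 / 17,628.7984 = 4.82062 years.

4.821 years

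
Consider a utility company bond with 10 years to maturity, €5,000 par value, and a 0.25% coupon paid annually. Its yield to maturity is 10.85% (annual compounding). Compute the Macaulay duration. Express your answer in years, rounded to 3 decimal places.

Periodic yield y = 0.1085. Discount each cash flow and weight by its year:
  t   CF        PV=CF/(1+0.1085)^t    t·PV
  1        12.50        11.2765        11.2765
  2        12.50        10.1728        20.3455
  3        12.50         9.1770        27.5311
  4        12.50         8.2788        33.1152
  5        12.50         7.4685        37.3423
  6        12.50         6.7375        40.4247
  7        12.50         6.0780        42.5459
  8        12.50         5.4831        43.8646
  9        12.50         4.9464        44.5175
  10    5,012.50     1,789.3587    17,893.5871
  Σ                  1,858.9772    18,194.5506
Price P = Σ PV = 1,858.9772.
Macaulay duration = Σ(t·PV) / P = 18,194.5506 / 1,858.9772 = 9.78740 years.

9.787 years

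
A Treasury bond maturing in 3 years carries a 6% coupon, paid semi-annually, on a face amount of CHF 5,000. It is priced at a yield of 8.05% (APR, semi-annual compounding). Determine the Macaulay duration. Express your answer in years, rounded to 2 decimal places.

Periodic yield y = 0.04025. Discount each cash flow and weight by its period:
  t   CF        PV=CF/(1+0.04025)^t    t·PV
  1       150.00       144.1961       144.1961
  2       150.00       138.6168       277.2336
  3       150.00       133.2533       399.7600
  4       150.00       128.0974       512.3897
  5       150.00       123.1410       615.7049
  6     5,150.00     4,064.2544    24,385.5263
  Σ                  4,731.5590    26,334.8105
Price P = Σ PV = 4,731.5590.
Macaulay duration = Σ(t·PV) / P = 26,334.8105 / 4,731.5590 = 5.56578 half-year periods.
In years: 5.56578 / 2 = 2.78289 years.

2.78 years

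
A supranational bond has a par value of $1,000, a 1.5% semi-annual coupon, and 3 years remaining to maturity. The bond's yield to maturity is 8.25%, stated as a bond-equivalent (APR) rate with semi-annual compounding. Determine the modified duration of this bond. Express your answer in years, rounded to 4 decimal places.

Periodic yield y = 0.04125. First find Macaulay duration:
  t   CF        PV=CF/(1+0.04125)^t    t·PV
  1         7.50         7.2029         7.2029
  2         7.50         6.9175        13.8351
  3         7.50         6.6435        19.9305
  4         7.50         6.3803        25.5212
  5         7.50         6.1275        30.6377
  6     1,007.50       790.5238     4,743.1430
  Σ                    823.7956     4,840.2703
P = 823.7956; Macaulay duration = 4,840.2703 / 823.7956 = 5.87557 half-year periods = 2.93779 years.
Modified duration = D_Mac / (1 + y) = 2.93779 / 1.04125 = 2.82140 years.

2.8214 years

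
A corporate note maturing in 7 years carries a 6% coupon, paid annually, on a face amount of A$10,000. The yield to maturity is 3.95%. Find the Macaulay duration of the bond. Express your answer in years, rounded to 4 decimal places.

5.9867 years

Periodic yield y = 0.0395. Discount each cash flow and weight by its year:
  t   CF        PV=CF/(1+0.0395)^t    t·PV
  1       600.00       577.2006       577.2006
  2       600.00       555.2675     1,110.5350
  3       600.00       534.1679     1,602.5036
  4       600.00       513.8700     2,055.4801
  5       600.00       494.3434     2,471.7172
  6       600.00       475.5589     2,853.3532
  7    10,600.00     8,082.2896    56,576.0274
  Σ                 11,232.6979    67,246.8172
Price P = Σ PV = 11,232.6979.
Macaulay duration = Σ(t·PV) / P = 67,246.8172 / 11,232.6979 = 5.98670 years.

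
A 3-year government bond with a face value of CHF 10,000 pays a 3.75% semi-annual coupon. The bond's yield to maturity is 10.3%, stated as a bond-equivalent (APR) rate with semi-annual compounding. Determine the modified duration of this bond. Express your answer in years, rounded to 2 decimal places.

2.71 years

Periodic yield y = 0.0515. First find Macaulay duration:
  t   CF        PV=CF/(1+0.0515)^t    t·PV
  1       187.50       178.3167       178.3167
  2       187.50       169.5832       339.1663
  3       187.50       161.2774       483.8321
  4       187.50       153.3784       613.5135
  5       187.50       145.8663       729.3314
  6    10,187.50     7,537.2333    45,223.3999
  Σ                  8,345.6552    47,567.5600
P = 8,345.6552; Macaulay duration = 47,567.5600 / 8,345.6552 = 5.69968 half-year periods = 2.84984 years.
Modified duration = D_Mac / (1 + y) = 2.84984 / 1.0515 = 2.71026 years.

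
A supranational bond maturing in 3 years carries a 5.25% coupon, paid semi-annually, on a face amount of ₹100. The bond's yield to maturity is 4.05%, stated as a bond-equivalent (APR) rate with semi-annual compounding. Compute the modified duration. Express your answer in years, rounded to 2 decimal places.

Periodic yield y = 0.02025. First find Macaulay duration:
  t   CF        PV=CF/(1+0.02025)^t    t·PV
  1        2.625         2.5729         2.5729
  2        2.625         2.5218         5.0437
  3        2.625         2.4718         7.4153
  4        2.625         2.4227         9.6909
  5        2.625         2.3746        11.8732
  6      102.625        90.9942       545.9650
  Σ                    103.3580       582.5609
P = 103.3580; Macaulay duration = 582.5609 / 103.3580 = 5.63634 half-year periods = 2.81817 years.
Modified duration = D_Mac / (1 + y) = 2.81817 / 1.02025 = 2.76223 years.

2.76 years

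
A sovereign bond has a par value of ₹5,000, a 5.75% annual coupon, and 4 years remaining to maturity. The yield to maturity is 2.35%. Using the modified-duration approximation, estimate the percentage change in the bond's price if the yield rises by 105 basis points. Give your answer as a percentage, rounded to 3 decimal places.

Periodic yield y = 0.0235. Modified duration first:
  t   CF        PV=CF/(1+0.0235)^t    t·PV
  1       287.50       280.8989       280.8989
  2       287.50       274.4493       548.8986
  3       287.50       268.1478       804.4435
  4     5,287.50     4,818.3572    19,273.4288
  Σ                  5,641.8532    20,907.6698
P = 5,641.8532; D_Mac = 3.70582 yrs; D_mod = 3.70582/(1+0.0235) = 3.62073 yrs.
ΔP/P ≈ -D_mod · Δy = -3.62073 × (+0.0105) = -0.038018 = -3.8018%.

-3.802%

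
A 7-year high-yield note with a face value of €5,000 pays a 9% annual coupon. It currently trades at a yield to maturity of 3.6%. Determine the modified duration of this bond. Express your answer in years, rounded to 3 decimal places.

Periodic yield y = 0.036. First find Macaulay duration:
  t   CF        PV=CF/(1+0.036)^t    t·PV
  1       450.00       434.3629       434.3629
  2       450.00       419.2692       838.5385
  3       450.00       404.7000     1,214.1001
  4       450.00       390.6371     1,562.5484
  5       450.00       377.0628     1,885.3142
  6       450.00       363.9603     2,183.7616
  7     5,450.00     4,254.7908    29,783.5358
  Σ                  6,644.7833    37,902.1616
P = 6,644.7833; Macaulay duration = 37,902.1616 / 6,644.7833 = 5.70405 years.
Modified duration = D_Mac / (1 + y) = 5.70405 / 1.036 = 5.50584 years.

5.506 years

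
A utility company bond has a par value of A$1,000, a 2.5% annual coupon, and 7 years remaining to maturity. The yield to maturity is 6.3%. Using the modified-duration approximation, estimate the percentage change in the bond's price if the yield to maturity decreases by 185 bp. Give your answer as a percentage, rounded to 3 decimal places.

+11.196%

Periodic yield y = 0.063. Modified duration first:
  t   CF        PV=CF/(1+0.063)^t    t·PV
  1        25.00        23.5183        23.5183
  2        25.00        22.1245        44.2490
  3        25.00        20.8133        62.4398
  4        25.00        19.5797        78.3190
  5        25.00        18.4193        92.0966
  6        25.00        17.3277       103.9661
  7     1,025.00       668.3301     4,678.3106
  Σ                    790.1129     5,082.8994
P = 790.1129; D_Mac = 6.43313 yrs; D_mod = 6.43313/(1+0.063) = 6.05186 yrs.
ΔP/P ≈ -D_mod · Δy = -6.05186 × (-0.0185) = +0.111959 = +11.1959%.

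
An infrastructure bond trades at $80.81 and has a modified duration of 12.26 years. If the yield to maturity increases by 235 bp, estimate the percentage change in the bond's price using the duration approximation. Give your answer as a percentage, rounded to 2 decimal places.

Duration approximation: ΔP/P ≈ -D_mod · Δy = -12.26 × (+0.0235) = -0.288110.
As a percentage: -28.8110%.

-28.81%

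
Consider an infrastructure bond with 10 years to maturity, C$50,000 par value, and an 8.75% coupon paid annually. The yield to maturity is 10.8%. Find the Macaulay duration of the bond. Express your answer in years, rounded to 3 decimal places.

6.845 years

Periodic yield y = 0.108. Discount each cash flow and weight by its year:
  t   CF        PV=CF/(1+0.108)^t    t·PV
  1     4,375.00     3,948.5560     3,948.5560
  2     4,375.00     3,563.6787     7,127.3573
  3     4,375.00     3,216.3165     9,648.9494
  4     4,375.00     2,902.8127    11,611.2508
  5     4,375.00     2,619.8671    13,099.3353
  6     4,375.00     2,364.5010    14,187.0058
  7     4,375.00     2,134.0261    14,938.1830
  8     4,375.00     1,926.0164    15,408.1310
  9     4,375.00     1,738.2819    15,644.5373
  10   54,375.00    19,498.5208   194,985.2080
  Σ                 43,912.5771   300,598.5139
Price P = Σ PV = 43,912.5771.
Macaulay duration = Σ(t·PV) / P = 300,598.5139 / 43,912.5771 = 6.84539 years.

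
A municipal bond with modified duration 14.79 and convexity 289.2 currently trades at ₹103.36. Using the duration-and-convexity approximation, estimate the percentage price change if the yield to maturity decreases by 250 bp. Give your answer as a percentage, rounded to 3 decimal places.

+46.013%

Duration effect: -D_mod·Δy = -14.79 × (-0.025) = +0.369750
Convexity effect: ½·C·(Δy)² = 0.5 × 289.2 × (-0.025)² = +0.0903750
ΔP/P ≈ +0.369750 + 0.0903750 = +0.460125
= +46.0125%.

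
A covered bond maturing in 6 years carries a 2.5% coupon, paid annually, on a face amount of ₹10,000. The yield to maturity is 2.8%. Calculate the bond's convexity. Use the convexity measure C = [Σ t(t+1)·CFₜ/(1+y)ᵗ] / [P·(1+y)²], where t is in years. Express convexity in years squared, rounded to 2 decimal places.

36.60

With y = 0.028:
  t   CF        PV=CF/(1+0.028)^t    t·PV        t(t+1)·PV
  1       250.00       243.1907       243.1907         486.3813
  2       250.00       236.5668       473.1336       1,419.4007
  3       250.00       230.1233       690.3700       2,761.4801
  4       250.00       223.8554       895.4215       4,477.1077
  5       250.00       217.7582     1,088.7908       6,532.7448
  6    10,250.00     8,684.9071    52,109.4426     364,766.0983
  Σ                  9,836.4014    55,500.3492     380,443.2130
P = 9,836.4014.
Convexity = Σ t(t+1)·PV / [P·(1+y)²] = 380,443.2130 / (9,836.4014 × 1.056784) = 36.59884.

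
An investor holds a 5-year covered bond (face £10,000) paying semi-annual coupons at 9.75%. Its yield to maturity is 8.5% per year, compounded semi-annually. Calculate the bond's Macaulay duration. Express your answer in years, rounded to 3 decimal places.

4.100 years

Periodic yield y = 0.0425. Discount each cash flow and weight by its period:
  t   CF        PV=CF/(1+0.0425)^t    t·PV
  1       487.50       467.6259       467.6259
  2       487.50       448.5620       897.1240
  3       487.50       430.2753     1,290.8259
  4       487.50       412.7341     1,650.9365
  5       487.50       395.9080     1,979.5401
  6       487.50       379.7679     2,278.6073
  7       487.50       364.2857     2,550.0002
  8       487.50       349.4348     2,795.4781
  9       487.50       335.1892     3,016.7030
  10   10,487.50     6,916.8975    69,168.9746
  Σ                 10,500.6804    86,095.8157
Price P = Σ PV = 10,500.6804.
Macaulay duration = Σ(t·PV) / P = 86,095.8157 / 10,500.6804 = 8.19907 half-year periods.
In years: 8.19907 / 2 = 4.09954 years.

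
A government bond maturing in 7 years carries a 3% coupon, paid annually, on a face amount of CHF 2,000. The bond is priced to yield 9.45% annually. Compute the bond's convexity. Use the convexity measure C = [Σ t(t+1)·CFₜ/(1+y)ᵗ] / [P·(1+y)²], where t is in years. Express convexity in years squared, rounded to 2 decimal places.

40.33

With y = 0.0945:
  t   CF        PV=CF/(1+0.0945)^t    t·PV        t(t+1)·PV
  1        60.00        54.8196        54.8196         109.6391
  2        60.00        50.0864       100.1728         300.5183
  3        60.00        45.7619       137.2857         549.1427
  4        60.00        41.8108       167.2431         836.2154
  5        60.00        38.2008       191.0040       1,146.0239
  6        60.00        34.9025       209.4151       1,465.9054
  7     2,060.00     1,094.8556     7,663.9895      61,311.9157
  Σ                  1,360.4375     8,523.9296      65,719.3606
P = 1,360.4375.
Convexity = Σ t(t+1)·PV / [P·(1+y)²] = 65,719.3606 / (1,360.4375 × 1.197930) = 40.32582.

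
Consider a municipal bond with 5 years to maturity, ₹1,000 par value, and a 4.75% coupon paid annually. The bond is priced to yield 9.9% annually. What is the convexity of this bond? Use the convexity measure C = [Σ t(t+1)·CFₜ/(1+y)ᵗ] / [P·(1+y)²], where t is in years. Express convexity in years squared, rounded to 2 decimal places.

21.62

With y = 0.099:
  t   CF        PV=CF/(1+0.099)^t    t·PV        t(t+1)·PV
  1        47.50        43.2211        43.2211          86.4422
  2        47.50        39.3277        78.6553         235.9660
  3        47.50        35.7850       107.3549         429.4195
  4        47.50        32.5614       130.2455         651.2277
  5     1,047.50       653.3796     3,266.8980      19,601.3879
  Σ                    804.2747     3,626.3749      21,004.4434
P = 804.2747.
Convexity = Σ t(t+1)·PV / [P·(1+y)²] = 21,004.4434 / (804.2747 × 1.207801) = 21.62277.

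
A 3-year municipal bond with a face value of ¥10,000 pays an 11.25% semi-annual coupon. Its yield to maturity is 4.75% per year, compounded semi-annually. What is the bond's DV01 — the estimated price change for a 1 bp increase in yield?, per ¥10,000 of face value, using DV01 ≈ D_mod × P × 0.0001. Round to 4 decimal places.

¥3.0669

Periodic yield y = 0.02375.
  t   CF        PV=CF/(1+0.02375)^t    t·PV
  1       562.50       549.4505       549.4505
  2       562.50       536.7038     1,073.4077
  3       562.50       524.2528     1,572.7585
  4       562.50       512.0907     2,048.3627
  5       562.50       500.2107     2,501.0534
  6    10,562.50     9,174.9400    55,049.6401
  Σ                 11,797.6486    62,794.6728
P = 11,797.6486; D_Mac = 5.32264 half-year periods = 2.66132 yrs; D_mod = 2.59958 yrs.
DV01 ≈ 2.59958 × 11,797.6486 × 0.0001 = 3.066895.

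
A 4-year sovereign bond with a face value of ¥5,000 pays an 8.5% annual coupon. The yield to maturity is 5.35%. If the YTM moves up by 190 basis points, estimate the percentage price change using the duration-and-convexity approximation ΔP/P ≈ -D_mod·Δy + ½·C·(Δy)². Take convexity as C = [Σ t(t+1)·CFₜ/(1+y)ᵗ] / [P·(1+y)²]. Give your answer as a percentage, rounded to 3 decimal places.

With y = 0.0535:
  t   CF        PV=CF/(1+0.0535)^t    t·PV        t(t+1)·PV
  1       425.00       403.4172       403.4172         806.8344
  2       425.00       382.9304       765.8608       2,297.5824
  3       425.00       363.4840     1,090.4520       4,361.8081
  4     5,425.00     4,404.1447    17,616.5789      88,082.8947
  Σ                  5,553.9763    19,876.3090      95,549.1196
P = 5,553.9763; D_Mac = 3.57875 yrs; D_mod = 3.39701 yrs; C = 15.50078.
Duration effect: -3.39701 × (+0.019) = -0.064543
Convexity effect: 0.5 × 15.50078 × (0.019)² = +0.0027979
ΔP/P ≈ -0.064543 + 0.0027979 = -0.061745 = -6.1745%.

-6.175%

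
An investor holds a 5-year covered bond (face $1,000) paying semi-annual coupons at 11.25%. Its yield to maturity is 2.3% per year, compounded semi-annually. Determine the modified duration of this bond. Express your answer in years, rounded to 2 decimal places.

Periodic yield y = 0.0115. First find Macaulay duration:
  t   CF        PV=CF/(1+0.0115)^t    t·PV
  1        56.25        55.6105        55.6105
  2        56.25        54.9782       109.9565
  3        56.25        54.3532       163.0595
  4        56.25        53.7352       214.9409
  5        56.25        53.1243       265.6214
  6        56.25        52.5203       315.1218
  7        56.25        51.9232       363.4623
  8        56.25        51.3329       410.6629
  9        56.25        50.7492       456.7432
  10    1,056.25       942.1235     9,421.2353
  Σ                  1,420.4505    11,776.4141
P = 1,420.4505; Macaulay duration = 11,776.4141 / 1,420.4505 = 8.29062 half-year periods = 4.14531 years.
Modified duration = D_Mac / (1 + y) = 4.14531 / 1.0115 = 4.09818 years.

4.10 years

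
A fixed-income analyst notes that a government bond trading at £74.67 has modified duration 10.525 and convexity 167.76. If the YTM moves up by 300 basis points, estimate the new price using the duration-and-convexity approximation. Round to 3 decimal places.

Duration effect: -D_mod·Δy = -10.525 × (+0.03) = -0.315750
Convexity effect: ½·C·(Δy)² = 0.5 × 167.76 × (0.03)² = +0.0754920
ΔP/P ≈ -0.315750 + 0.0754920 = -0.240258
New price ≈ 74.67 × (1 - 0.240258) = 56.72993514.

£56.730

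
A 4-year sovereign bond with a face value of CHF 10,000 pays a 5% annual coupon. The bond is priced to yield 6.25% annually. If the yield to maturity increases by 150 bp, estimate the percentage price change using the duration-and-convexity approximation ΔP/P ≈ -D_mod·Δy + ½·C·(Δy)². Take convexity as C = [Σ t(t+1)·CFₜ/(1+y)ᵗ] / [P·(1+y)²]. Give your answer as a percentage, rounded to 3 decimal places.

With y = 0.0625:
  t   CF        PV=CF/(1+0.0625)^t    t·PV        t(t+1)·PV
  1       500.00       470.5882       470.5882         941.1765
  2       500.00       442.9066       885.8131       2,657.4394
  3       500.00       416.8532     1,250.5597       5,002.2390
  4    10,500.00     8,238.9818    32,955.9273     164,779.6363
  Σ                  9,569.3299    35,562.8884     173,380.4911
P = 9,569.3299; D_Mac = 3.71634 yrs; D_mod = 3.49773 yrs; C = 16.04947.
Duration effect: -3.49773 × (+0.015) = -0.052466
Convexity effect: 0.5 × 16.04947 × (0.015)² = +0.0018056
ΔP/P ≈ -0.052466 + 0.0018056 = -0.050660 = -5.0660%.

-5.066%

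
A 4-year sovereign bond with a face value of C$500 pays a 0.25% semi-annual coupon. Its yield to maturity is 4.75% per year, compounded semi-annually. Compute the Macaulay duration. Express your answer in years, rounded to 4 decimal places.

Periodic yield y = 0.02375. Discount each cash flow and weight by its period:
  t   CF        PV=CF/(1+0.02375)^t    t·PV
  1        0.625         0.6105         0.6105
  2        0.625         0.5963         1.1927
  3        0.625         0.5825         1.7475
  4        0.625         0.5690         2.2760
  5        0.625         0.5558         2.7789
  6        0.625         0.5429         3.2574
  7        0.625         0.5303         3.7121
  8      500.625       414.9170     3,319.3359
  Σ                    418.9043     3,334.9110
Price P = Σ PV = 418.9043.
Macaulay duration = Σ(t·PV) / P = 3,334.9110 / 418.9043 = 7.96103 half-year periods.
In years: 7.96103 / 2 = 3.98052 years.

3.9805 years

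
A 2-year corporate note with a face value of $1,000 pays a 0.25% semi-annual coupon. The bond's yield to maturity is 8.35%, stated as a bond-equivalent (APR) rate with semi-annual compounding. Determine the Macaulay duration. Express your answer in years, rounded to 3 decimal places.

1.996 years

Periodic yield y = 0.04175. Discount each cash flow and weight by its period:
  t   CF        PV=CF/(1+0.04175)^t    t·PV
  1         1.25         1.1999         1.1999
  2         1.25         1.1518         2.3036
  3         1.25         1.1057         3.3170
  4     1,001.25       850.1362     3,400.5447
  Σ                    853.5935     3,407.3652
Price P = Σ PV = 853.5935.
Macaulay duration = Σ(t·PV) / P = 3,407.3652 / 853.5935 = 3.99179 half-year periods.
In years: 3.99179 / 2 = 1.99589 years.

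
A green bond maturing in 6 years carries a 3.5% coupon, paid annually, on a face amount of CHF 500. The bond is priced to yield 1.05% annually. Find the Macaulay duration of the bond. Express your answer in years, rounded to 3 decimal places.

Periodic yield y = 0.0105. Discount each cash flow and weight by its year:
  t   CF        PV=CF/(1+0.0105)^t    t·PV
  1        17.50        17.3182        17.3182
  2        17.50        17.1382        34.2764
  3        17.50        16.9601        50.8804
  4        17.50        16.7839        67.1356
  5        17.50        16.6095        83.0475
  6       517.50       486.0629     2,916.3772
  Σ                    570.8728     3,169.0352
Price P = Σ PV = 570.8728.
Macaulay duration = Σ(t·PV) / P = 3,169.0352 / 570.8728 = 5.55121 years.

5.551 years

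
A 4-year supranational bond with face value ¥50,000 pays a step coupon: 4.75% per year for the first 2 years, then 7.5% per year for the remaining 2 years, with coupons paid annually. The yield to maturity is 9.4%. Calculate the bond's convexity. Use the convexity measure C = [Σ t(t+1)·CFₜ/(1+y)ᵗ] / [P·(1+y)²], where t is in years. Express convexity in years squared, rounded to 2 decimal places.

15.03

With y = 0.094:
  t   CF        PV=CF/(1+0.094)^t    t·PV        t(t+1)·PV
  1     2,375.00     2,170.9324     2,170.9324       4,341.8647
  2     2,375.00     1,984.3989     3,968.7977      11,906.3932
  3     3,750.00     2,864.0415     8,592.1244      34,368.4976
  4    53,750.00    37,524.0046   150,096.0184     750,480.0921
  Σ                 44,543.3773   164,827.8729     801,096.8476
P = 44,543.3773.
Convexity = Σ t(t+1)·PV / [P·(1+y)²] = 801,096.8476 / (44,543.3773 × 1.196836) = 15.02683.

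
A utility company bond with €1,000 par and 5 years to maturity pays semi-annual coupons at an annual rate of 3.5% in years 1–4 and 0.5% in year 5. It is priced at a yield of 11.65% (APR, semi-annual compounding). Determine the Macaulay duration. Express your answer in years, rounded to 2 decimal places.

Periodic yield y = 0.05825. Discount each cash flow and weight by its period:
  t   CF        PV=CF/(1+0.05825)^t    t·PV
  1        17.50        16.5367        16.5367
  2        17.50        15.6265        31.2530
  3        17.50        14.7664        44.2991
  4        17.50        13.9536        55.8142
  5        17.50        13.1855        65.9275
  6        17.50        12.4597        74.7583
  7        17.50        11.7739        82.4173
  8        17.50        11.1258        89.0065
  9         2.50         1.5019        13.5172
  10    1,002.50       569.1171     5,691.1707
  Σ                    680.0471     6,164.7005
Price P = Σ PV = 680.0471.
Macaulay duration = Σ(t·PV) / P = 6,164.7005 / 680.0471 = 9.06511 half-year periods.
In years: 9.06511 / 2 = 4.53255 years.

4.53 years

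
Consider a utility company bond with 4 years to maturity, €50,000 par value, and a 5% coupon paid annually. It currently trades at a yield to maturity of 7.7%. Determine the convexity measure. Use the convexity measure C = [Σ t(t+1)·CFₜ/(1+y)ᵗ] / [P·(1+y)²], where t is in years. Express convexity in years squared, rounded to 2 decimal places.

15.58

With y = 0.077:
  t   CF        PV=CF/(1+0.077)^t    t·PV        t(t+1)·PV
  1     2,500.00     2,321.2628     2,321.2628       4,642.5255
  2     2,500.00     2,155.3043     4,310.6087      12,931.8260
  3     2,500.00     2,001.2111     6,003.6332      24,014.5330
  4    52,500.00    39,020.8289   156,083.3154     780,416.5772
  Σ                 45,498.6070   168,718.8201     822,005.4617
P = 45,498.6070.
Convexity = Σ t(t+1)·PV / [P·(1+y)²] = 822,005.4617 / (45,498.6070 × 1.159929) = 15.57561.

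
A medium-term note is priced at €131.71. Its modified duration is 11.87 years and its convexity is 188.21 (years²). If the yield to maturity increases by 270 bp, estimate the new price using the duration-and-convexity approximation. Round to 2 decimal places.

Duration effect: -D_mod·Δy = -11.87 × (+0.027) = -0.320490
Convexity effect: ½·C·(Δy)² = 0.5 × 188.21 × (0.027)² = +0.068602545
ΔP/P ≈ -0.320490 + 0.068602545 = -0.251887455
New price ≈ 131.71 × (1 - 0.251887455) = 98.53390330195.

€98.53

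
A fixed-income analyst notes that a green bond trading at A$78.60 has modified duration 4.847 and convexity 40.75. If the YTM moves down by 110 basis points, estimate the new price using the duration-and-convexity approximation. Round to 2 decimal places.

A$82.98

Duration effect: -D_mod·Δy = -4.847 × (-0.011) = +0.053317
Convexity effect: ½·C·(Δy)² = 0.5 × 40.75 × (-0.011)² = +0.002465375
ΔP/P ≈ +0.053317 + 0.002465375 = +0.055782375
New price ≈ 78.60 × (1 + 0.055782375) = 82.984494675.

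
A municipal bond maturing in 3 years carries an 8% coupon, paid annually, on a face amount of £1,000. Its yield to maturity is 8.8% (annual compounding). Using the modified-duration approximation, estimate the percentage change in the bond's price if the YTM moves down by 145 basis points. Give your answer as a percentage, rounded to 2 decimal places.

+3.71%

Periodic yield y = 0.088. Modified duration first:
  t   CF        PV=CF/(1+0.088)^t    t·PV
  1        80.00        73.5294        73.5294
  2        80.00        67.5822       135.1644
  3     1,080.00       838.5657     2,515.6970
  Σ                    979.6772     2,724.3907
P = 979.6772; D_Mac = 2.78091 yrs; D_mod = 2.78091/(1+0.088) = 2.55598 yrs.
ΔP/P ≈ -D_mod · Δy = -2.55598 × (-0.0145) = +0.037062 = +3.7062%.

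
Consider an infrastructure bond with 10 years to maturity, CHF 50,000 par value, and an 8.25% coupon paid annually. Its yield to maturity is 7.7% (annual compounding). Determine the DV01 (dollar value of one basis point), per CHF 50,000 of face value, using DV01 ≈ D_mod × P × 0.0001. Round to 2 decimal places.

CHF 34.86

Periodic yield y = 0.077.
  t   CF        PV=CF/(1+0.077)^t    t·PV
  1     4,125.00     3,830.0836     3,830.0836
  2     4,125.00     3,556.2521     7,112.5043
  3     4,125.00     3,301.9983     9,905.9948
  4     4,125.00     3,065.9223    12,263.6891
  5     4,125.00     2,846.7245    14,233.6224
  6     4,125.00     2,643.1982    15,859.1893
  7     4,125.00     2,454.2230    17,179.5613
  8     4,125.00     2,278.7586    18,230.0690
  9     4,125.00     2,115.8390    19,042.5512
  10   54,125.00    25,777.5048   257,775.0480
  Σ                 51,870.5045   375,432.3131
P = 51,870.5045; D_Mac = 7.23788 yrs; D_mod = 6.72041 yrs.
DV01 ≈ 6.72041 × 51,870.5045 × 0.0001 = 34.859082.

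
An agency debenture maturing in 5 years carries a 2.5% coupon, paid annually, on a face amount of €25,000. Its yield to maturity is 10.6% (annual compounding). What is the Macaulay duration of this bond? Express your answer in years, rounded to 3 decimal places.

Periodic yield y = 0.106. Discount each cash flow and weight by its year:
  t   CF        PV=CF/(1+0.106)^t    t·PV
  1       625.00       565.0995       565.0995
  2       625.00       510.9398     1,021.8797
  3       625.00       461.9709     1,385.9128
  4       625.00       417.6952     1,670.7809
  5    25,625.00    15,484.1810    77,420.9050
  Σ                 17,439.8864    82,064.5778
Price P = Σ PV = 17,439.8864.
Macaulay duration = Σ(t·PV) / P = 82,064.5778 / 17,439.8864 = 4.70557 years.

4.706 years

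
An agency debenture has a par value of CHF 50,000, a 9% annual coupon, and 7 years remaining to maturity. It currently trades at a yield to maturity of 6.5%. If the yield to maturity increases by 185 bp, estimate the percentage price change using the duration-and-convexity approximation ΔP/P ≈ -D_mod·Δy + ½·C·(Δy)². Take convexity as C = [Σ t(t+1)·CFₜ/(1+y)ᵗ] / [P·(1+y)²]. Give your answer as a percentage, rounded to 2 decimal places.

-9.09%

With y = 0.065:
  t   CF        PV=CF/(1+0.065)^t    t·PV        t(t+1)·PV
  1     4,500.00     4,225.3521     4,225.3521       8,450.7042
  2     4,500.00     3,967.4668     7,934.9335      23,804.8006
  3     4,500.00     3,725.3209    11,175.9627      44,703.8510
  4     4,500.00     3,497.9539    13,991.8156      69,959.0782
  5     4,500.00     3,284.4638    16,422.3188      98,533.9129
  6     4,500.00     3,084.0035    18,504.0212     129,528.1485
  7    54,500.00    35,071.0887   245,497.6210   1,963,980.9677
  Σ                 56,855.6497   317,752.0250   2,338,961.4631
P = 56,855.6497; D_Mac = 5.58875 yrs; D_mod = 5.24765 yrs; C = 36.27022.
Duration effect: -5.24765 × (+0.0185) = -0.097082
Convexity effect: 0.5 × 36.27022 × (0.0185)² = +0.0062067
ΔP/P ≈ -0.097082 + 0.0062067 = -0.090875 = -9.0875%.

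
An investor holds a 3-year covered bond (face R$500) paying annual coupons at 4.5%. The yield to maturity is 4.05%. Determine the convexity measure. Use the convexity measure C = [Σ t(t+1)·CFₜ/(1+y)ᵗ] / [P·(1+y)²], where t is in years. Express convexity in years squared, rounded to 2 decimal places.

10.46

With y = 0.0405:
  t   CF        PV=CF/(1+0.0405)^t    t·PV        t(t+1)·PV
  1        22.50        21.6242        21.6242          43.2484
  2        22.50        20.7825        41.5651         124.6952
  3       522.50       463.8313     1,391.4939       5,565.9755
  Σ                    506.2380     1,454.6831       5,733.9191
P = 506.2380.
Convexity = Σ t(t+1)·PV / [P·(1+y)²] = 5,733.9191 / (506.2380 × 1.082640) = 10.46195.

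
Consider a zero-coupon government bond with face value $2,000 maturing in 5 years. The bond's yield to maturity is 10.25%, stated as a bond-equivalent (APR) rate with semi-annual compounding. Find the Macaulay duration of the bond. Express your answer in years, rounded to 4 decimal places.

5.0000 years

A zero-coupon bond has a single cash flow at maturity, so its Macaulay duration equals its maturity: 5 years.
(Equivalently: 10 semi-annual periods ÷ 2 = 5 years.)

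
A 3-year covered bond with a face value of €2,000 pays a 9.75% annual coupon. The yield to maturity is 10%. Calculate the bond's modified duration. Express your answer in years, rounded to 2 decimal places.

Periodic yield y = 0.1. First find Macaulay duration:
  t   CF        PV=CF/(1+0.1)^t    t·PV
  1       195.00       177.2727       177.2727
  2       195.00       161.1570       322.3140
  3     2,195.00     1,649.1360     4,947.4080
  Σ                  1,987.5657     5,446.9947
P = 1,987.5657; Macaulay duration = 5,446.9947 / 1,987.5657 = 2.74054 years.
Modified duration = D_Mac / (1 + y) = 2.74054 / 1.1 = 2.49140 years.

2.49 years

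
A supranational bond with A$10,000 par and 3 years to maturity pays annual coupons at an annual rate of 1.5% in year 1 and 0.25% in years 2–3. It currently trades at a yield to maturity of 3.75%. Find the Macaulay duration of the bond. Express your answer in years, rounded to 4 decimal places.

Periodic yield y = 0.0375. Discount each cash flow and weight by its year:
  t   CF        PV=CF/(1+0.0375)^t    t·PV
  1       150.00       144.5783       144.5783
  2        25.00        23.2254        46.4509
  3    10,025.00     8,976.7693    26,930.3080
  Σ                  9,144.5731    27,121.3371
Price P = Σ PV = 9,144.5731.
Macaulay duration = Σ(t·PV) / P = 27,121.3371 / 9,144.5731 = 2.96584 years.

2.9658 years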